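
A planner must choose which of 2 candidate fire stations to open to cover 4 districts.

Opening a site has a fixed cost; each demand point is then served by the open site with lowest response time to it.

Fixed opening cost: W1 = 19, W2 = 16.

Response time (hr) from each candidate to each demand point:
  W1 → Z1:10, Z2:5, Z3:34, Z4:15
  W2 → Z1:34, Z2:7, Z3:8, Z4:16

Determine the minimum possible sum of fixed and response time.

73

Open {W1, W2}: assign each demand point to its cheapest open site.
  Z1→W1 10, Z2→W1 5, Z3→W2 8, Z4→W1 15
  response time 38, fixed 35 → total 73.
Compare {W2}: response time 65 + fixed 16 = 81.
Compare {W1}: response time 64 + fixed 19 = 83.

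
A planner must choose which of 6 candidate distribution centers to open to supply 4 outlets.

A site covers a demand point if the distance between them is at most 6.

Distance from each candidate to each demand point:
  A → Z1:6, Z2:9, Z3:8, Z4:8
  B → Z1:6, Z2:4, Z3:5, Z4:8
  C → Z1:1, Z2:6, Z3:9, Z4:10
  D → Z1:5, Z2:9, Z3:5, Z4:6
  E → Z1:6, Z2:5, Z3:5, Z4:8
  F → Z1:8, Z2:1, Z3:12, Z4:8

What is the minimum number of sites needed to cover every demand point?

2

Coverage sets (demand points within 6 of each site):
  A: {Z1}
  B: {Z1, Z2, Z3}
  C: {Z1, Z2}
  D: {Z1, Z3, Z4}
  E: {Z1, Z2, Z3}
  F: {Z2}
No single site covers all 4 demand points.
But {B, D} covers everything, so the minimum is 2.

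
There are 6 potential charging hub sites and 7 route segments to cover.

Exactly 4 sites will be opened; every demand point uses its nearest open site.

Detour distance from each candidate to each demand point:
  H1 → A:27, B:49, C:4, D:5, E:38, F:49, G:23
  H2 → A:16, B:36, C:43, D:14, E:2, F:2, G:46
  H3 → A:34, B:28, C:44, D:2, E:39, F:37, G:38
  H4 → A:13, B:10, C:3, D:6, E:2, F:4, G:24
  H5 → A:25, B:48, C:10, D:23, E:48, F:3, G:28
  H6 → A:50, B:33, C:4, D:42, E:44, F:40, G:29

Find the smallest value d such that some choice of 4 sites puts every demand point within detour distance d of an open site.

Open {H1, H2, H3, H4}.
  Farthest demand point is G at detour distance 23 (to H1); all others are ≤ 23.
With {H1, H2, H4, H5} the worst case is 23.
With {H1, H2, H4, H6} the worst case is 23.
No size-4 selection achieves below 23.

23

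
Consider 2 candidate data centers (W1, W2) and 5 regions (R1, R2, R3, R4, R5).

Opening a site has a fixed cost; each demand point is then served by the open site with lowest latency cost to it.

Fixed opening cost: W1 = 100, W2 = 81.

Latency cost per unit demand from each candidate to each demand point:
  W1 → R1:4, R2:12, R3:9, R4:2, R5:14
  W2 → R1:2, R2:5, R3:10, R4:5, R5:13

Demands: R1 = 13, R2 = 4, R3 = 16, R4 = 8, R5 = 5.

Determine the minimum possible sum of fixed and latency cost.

392

Open {W2}: assign each demand point to its cheapest open site.
  R1→W2 13×2=26, R2→W2 4×5=20, R3→W2 16×10=160, R4→W2 8×5=40, R5→W2 5×13=65
  latency cost 311, fixed 81 → total 392.
Compare {W1}: latency cost 330 + fixed 100 = 430.
Compare {W1, W2}: latency cost 271 + fixed 181 = 452.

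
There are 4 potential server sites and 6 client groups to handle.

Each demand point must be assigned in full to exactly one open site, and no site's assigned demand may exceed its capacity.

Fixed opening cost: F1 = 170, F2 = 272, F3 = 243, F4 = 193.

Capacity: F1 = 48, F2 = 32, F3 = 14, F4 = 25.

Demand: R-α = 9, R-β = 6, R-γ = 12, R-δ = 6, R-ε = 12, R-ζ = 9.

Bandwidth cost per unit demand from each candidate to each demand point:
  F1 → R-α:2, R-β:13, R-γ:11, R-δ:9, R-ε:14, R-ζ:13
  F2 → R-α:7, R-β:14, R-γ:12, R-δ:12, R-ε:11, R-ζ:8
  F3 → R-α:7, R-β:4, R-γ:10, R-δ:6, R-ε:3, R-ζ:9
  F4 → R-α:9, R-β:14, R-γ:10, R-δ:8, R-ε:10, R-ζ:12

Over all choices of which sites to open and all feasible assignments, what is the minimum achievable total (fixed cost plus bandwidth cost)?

848

Open {F1, F3}; cheapest assignment that respects the capacities:
  F1 (cap 48, load 42): R-α, R-β, R-γ, R-δ, R-ζ — cost 9×2 + 6×13 + 12×11 + 6×9 + 9×13 = 399
  F3 (cap 14, load 12): R-ε — cost 12×3 = 36
  Shipping 435, fixed 413 → total 848.
  Any other capacity-feasible assignment to {F1, F3} ships for at least 435.
Compare {F1, F4}: its best feasible assignment gives total 870.
Compare {F1, F2}: its best feasible assignment gives total 928.
Every other set of open sites that can feasibly serve all demand totals ≥ 870 even under its best assignment. Minimum: 848.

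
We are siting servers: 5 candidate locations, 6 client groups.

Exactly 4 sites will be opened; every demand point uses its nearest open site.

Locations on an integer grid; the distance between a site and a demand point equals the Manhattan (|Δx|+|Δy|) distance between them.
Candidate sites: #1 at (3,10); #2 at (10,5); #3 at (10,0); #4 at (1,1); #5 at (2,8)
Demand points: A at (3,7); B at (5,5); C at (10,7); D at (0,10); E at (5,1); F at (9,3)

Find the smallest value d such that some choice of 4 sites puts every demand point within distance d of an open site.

5

Open {#1, #2, #3, #4}.
  Farthest demand point is B at distance 5 (to #2); all others are ≤ 5.
With {#1, #2, #4, #5} the worst case is 5.
With {#2, #3, #4, #5} the worst case is 5.
No size-4 selection achieves below 5.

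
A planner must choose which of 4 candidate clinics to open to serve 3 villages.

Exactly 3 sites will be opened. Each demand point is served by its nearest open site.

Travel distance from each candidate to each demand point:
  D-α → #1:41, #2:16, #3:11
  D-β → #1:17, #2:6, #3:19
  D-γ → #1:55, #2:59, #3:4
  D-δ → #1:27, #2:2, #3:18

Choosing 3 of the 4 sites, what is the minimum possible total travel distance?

23

Open {D-β, D-γ, D-δ}.
  #1→D-β 17, #2→D-δ 2, #3→D-γ 4  ⇒ total 23.
Compare {D-α, D-β, D-γ}: total 27.
Compare {D-α, D-β, D-δ}: total 30.
No size-3 selection does better; minimum is 23.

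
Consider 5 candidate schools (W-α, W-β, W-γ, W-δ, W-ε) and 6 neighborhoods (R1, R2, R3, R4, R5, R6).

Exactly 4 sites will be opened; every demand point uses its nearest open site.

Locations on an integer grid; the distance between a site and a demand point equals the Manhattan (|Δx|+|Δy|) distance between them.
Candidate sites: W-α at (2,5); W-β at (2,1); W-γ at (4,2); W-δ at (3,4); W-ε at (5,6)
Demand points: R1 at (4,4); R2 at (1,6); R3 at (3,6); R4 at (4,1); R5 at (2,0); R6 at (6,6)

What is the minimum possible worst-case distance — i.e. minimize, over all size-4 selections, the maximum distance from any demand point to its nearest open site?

Open {W-α, W-β, W-γ, W-ε}.
  Farthest demand point is R1 at distance 2 (to W-γ); all others are ≤ 2.
With {W-α, W-β, W-δ, W-ε} the worst case is 2.
With {W-α, W-γ, W-δ, W-ε} the worst case is 4.
No size-4 selection achieves below 2.

2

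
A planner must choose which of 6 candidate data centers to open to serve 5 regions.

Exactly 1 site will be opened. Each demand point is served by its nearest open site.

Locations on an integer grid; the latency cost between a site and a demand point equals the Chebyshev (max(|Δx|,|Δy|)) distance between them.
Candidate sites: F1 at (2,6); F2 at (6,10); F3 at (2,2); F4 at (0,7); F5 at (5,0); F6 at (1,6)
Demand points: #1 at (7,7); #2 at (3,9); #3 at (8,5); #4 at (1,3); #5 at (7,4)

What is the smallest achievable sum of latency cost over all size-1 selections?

Open {F1}.
  #1→F1 5, #2→F1 3, #3→F1 6, #4→F1 3, #5→F1 5  ⇒ total 22.
Compare {F2}: total 24.
Compare {F3}: total 24.
No size-1 selection does better; minimum is 22.

22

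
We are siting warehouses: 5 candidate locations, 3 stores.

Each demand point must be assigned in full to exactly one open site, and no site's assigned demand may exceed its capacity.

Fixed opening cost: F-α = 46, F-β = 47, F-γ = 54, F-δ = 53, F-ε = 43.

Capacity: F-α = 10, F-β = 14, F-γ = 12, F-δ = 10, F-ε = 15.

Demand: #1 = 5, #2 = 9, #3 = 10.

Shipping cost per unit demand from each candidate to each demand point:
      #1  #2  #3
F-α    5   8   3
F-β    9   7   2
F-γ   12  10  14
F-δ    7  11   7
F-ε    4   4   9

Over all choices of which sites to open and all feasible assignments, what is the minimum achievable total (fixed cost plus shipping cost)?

166

Open {F-β, F-ε}; cheapest assignment that respects the capacities:
  F-β (cap 14, load 10): #3 — cost 10×2 = 20
  F-ε (cap 15, load 14): #1, #2 — cost 5×4 + 9×4 = 56
  Shipping 76, fixed 90 → total 166.
  Any other capacity-feasible assignment to {F-β, F-ε} ships for at least 76.
Compare {F-α, F-ε}: its best feasible assignment gives total 175.
Compare {F-α, F-β, F-ε}: its best feasible assignment gives total 212.
Every other set of open sites that can feasibly serve all demand totals ≥ 175 even under its best assignment. Minimum: 166.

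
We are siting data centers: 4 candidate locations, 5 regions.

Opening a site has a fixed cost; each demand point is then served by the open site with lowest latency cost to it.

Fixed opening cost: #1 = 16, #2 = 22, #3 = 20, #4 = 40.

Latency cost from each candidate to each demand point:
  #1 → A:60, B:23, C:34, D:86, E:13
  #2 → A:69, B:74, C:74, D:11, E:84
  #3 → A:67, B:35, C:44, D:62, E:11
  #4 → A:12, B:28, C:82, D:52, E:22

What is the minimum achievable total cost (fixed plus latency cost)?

171

Open {#1, #2, #4}: assign each demand point to its cheapest open site.
  A→#4 12, B→#1 23, C→#1 34, D→#2 11, E→#1 13
  latency cost 93, fixed 78 → total 171.
Compare {#1, #2}: latency cost 141 + fixed 38 = 179.
Compare {#2, #3, #4}: latency cost 106 + fixed 82 = 188.
Compare {#1, #2, #3, #4}: latency cost 91 + fixed 98 = 189.
All other subsets cost ≥ 179. Minimum total cost: 171.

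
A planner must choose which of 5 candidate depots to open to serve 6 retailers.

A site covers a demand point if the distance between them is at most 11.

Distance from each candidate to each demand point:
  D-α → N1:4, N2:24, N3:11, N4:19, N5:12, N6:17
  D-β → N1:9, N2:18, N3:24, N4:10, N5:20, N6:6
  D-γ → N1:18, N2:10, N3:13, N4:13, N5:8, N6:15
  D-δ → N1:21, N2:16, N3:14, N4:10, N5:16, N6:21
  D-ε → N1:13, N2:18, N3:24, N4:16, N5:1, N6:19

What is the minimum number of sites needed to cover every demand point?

Coverage sets (demand points within 11 of each site):
  D-α: {N1, N3}
  D-β: {N1, N4, N6}
  D-γ: {N2, N5}
  D-δ: {N4}
  D-ε: {N5}
No 2 sites suffice: every size-2 union leaves at least one demand point uncovered.
But {D-α, D-β, D-γ} covers everything, so the minimum is 3.

3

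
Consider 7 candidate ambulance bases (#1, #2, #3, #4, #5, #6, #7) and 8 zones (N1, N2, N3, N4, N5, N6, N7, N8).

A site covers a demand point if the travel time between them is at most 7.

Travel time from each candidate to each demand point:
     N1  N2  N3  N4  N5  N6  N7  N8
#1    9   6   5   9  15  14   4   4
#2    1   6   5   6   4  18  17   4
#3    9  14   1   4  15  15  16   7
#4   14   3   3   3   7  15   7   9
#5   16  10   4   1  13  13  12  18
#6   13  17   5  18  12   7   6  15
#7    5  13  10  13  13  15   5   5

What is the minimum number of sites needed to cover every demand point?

2

Coverage sets (demand points within 7 of each site):
  #1: {N2, N3, N7, N8}
  #2: {N1, N2, N3, N4, N5, N8}
  #3: {N3, N4, N8}
  #4: {N2, N3, N4, N5, N7}
  #5: {N3, N4}
  #6: {N3, N6, N7}
  #7: {N1, N7, N8}
No single site covers all 8 demand points.
But {#2, #6} covers everything, so the minimum is 2.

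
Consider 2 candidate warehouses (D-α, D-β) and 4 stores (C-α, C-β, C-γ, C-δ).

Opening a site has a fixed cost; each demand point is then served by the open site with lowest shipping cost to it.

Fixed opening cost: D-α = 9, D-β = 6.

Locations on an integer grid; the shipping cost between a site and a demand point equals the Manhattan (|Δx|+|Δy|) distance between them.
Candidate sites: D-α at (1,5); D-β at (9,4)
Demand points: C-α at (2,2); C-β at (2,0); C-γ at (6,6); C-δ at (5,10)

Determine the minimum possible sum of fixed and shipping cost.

34

Open {D-α}: assign each demand point to its cheapest open site.
  C-α→D-α 4, C-β→D-α 6, C-γ→D-α 6, C-δ→D-α 9
  shipping cost 25, fixed 9 → total 34.
Compare {D-α, D-β}: shipping cost 24 + fixed 15 = 39.
Compare {D-β}: shipping cost 35 + fixed 6 = 41.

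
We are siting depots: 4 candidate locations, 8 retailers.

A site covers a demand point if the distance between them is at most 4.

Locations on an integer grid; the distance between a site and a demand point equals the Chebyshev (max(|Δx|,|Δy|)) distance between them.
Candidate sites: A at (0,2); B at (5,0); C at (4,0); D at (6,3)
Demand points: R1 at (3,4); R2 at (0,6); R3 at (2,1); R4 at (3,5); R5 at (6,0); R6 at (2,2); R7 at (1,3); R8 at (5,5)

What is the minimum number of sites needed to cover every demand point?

2

Coverage sets (demand points within 4 of each site):
  A: {R1, R2, R3, R4, R6, R7}
  B: {R1, R3, R5, R6, R7}
  C: {R1, R3, R5, R6, R7}
  D: {R1, R3, R4, R5, R6, R8}
No single site covers all 8 demand points.
But {A, D} covers everything, so the minimum is 2.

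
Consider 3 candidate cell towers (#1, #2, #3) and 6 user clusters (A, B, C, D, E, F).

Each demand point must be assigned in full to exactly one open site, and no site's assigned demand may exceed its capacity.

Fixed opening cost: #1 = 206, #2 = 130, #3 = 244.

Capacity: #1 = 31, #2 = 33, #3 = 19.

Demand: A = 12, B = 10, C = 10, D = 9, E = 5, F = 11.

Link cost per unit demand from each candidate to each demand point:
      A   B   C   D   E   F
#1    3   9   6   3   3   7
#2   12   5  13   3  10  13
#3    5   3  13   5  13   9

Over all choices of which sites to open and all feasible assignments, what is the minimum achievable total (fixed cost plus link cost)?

667

Open {#1, #2}; cheapest assignment that respects the capacities:
  #1 (cap 31, load 27): A, C, E — cost 12×3 + 10×6 + 5×3 = 111
  #2 (cap 33, load 30): B, D, F — cost 10×5 + 9×3 + 11×13 = 220
  Shipping 331, fixed 336 → total 667.
  Any other capacity-feasible assignment to {#1, #2} ships for at least 331.
Compare {#1, #2, #3}: its best feasible assignment gives total 867.
Every other set of open sites that can feasibly serve all demand totals ≥ 867 even under its best assignment. Minimum: 667.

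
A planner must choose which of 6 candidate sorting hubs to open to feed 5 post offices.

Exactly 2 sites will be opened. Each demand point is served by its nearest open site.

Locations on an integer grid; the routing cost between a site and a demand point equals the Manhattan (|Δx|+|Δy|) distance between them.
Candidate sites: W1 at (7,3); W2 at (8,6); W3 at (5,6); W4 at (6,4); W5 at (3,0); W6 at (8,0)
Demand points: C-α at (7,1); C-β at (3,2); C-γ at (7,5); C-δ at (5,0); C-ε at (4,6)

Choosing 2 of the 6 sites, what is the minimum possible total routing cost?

13

Open {W3, W5}.
  C-α→W5 5, C-β→W5 2, C-γ→W3 3, C-δ→W5 2, C-ε→W3 1  ⇒ total 13.
Compare {W1, W5}: total 14.
Compare {W4, W5}: total 14.
No size-2 selection does better; minimum is 13.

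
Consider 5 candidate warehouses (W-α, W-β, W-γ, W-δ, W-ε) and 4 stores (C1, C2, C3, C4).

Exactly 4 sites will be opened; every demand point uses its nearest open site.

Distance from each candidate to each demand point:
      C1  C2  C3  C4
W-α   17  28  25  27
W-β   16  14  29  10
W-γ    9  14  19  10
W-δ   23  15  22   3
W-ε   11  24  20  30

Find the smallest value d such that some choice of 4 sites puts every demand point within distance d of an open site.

Open {W-α, W-β, W-γ, W-δ}.
  Farthest demand point is C3 at distance 19 (to W-γ); all others are ≤ 19.
With {W-α, W-β, W-γ, W-ε} the worst case is 19.
With {W-α, W-γ, W-δ, W-ε} the worst case is 19.
No size-4 selection achieves below 19.

19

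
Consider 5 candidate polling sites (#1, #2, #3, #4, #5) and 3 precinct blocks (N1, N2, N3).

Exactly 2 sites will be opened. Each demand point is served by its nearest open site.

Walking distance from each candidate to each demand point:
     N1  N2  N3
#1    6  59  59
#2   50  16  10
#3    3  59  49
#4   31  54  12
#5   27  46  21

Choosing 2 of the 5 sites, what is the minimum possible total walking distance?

29

Open {#2, #3}.
  N1→#3 3, N2→#2 16, N3→#2 10  ⇒ total 29.
Compare {#1, #2}: total 32.
Compare {#2, #5}: total 53.
No size-2 selection does better; minimum is 29.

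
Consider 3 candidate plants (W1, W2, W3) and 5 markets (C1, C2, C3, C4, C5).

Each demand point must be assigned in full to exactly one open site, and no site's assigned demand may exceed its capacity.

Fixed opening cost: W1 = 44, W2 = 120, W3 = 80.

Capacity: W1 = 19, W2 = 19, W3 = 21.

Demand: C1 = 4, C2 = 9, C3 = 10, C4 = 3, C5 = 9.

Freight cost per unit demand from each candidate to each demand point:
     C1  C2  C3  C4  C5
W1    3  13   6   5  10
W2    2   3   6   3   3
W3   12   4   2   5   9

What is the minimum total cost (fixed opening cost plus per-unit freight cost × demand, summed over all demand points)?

Open {W1, W3}; cheapest assignment that respects the capacities:
  W1 (cap 19, load 16): C1, C4, C5 — cost 4×3 + 3×5 + 9×10 = 117
  W3 (cap 21, load 19): C2, C3 — cost 9×4 + 10×2 = 56
  Shipping 173, fixed 124 → total 297.
  Any other capacity-feasible assignment to {W1, W3} ships for at least 173.
Compare {W2, W3}: its best feasible assignment gives total 300.
Compare {W1, W2}: its best feasible assignment gives total 305.
Every other set of open sites that can feasibly serve all demand totals ≥ 300 even under its best assignment. Minimum: 297.

297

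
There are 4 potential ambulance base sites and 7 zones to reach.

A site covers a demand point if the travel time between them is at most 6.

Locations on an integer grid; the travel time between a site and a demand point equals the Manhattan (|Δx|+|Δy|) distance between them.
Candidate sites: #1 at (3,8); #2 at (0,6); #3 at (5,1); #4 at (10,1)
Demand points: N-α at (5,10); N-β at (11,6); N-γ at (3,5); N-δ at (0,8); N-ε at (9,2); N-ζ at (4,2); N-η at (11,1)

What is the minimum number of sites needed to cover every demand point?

3

Coverage sets (demand points within 6 of each site):
  #1: {N-α, N-γ, N-δ}
  #2: {N-γ, N-δ}
  #3: {N-γ, N-ε, N-ζ, N-η}
  #4: {N-β, N-ε, N-η}
No 2 sites suffice: every size-2 union leaves at least one demand point uncovered.
But {#1, #3, #4} covers everything, so the minimum is 3.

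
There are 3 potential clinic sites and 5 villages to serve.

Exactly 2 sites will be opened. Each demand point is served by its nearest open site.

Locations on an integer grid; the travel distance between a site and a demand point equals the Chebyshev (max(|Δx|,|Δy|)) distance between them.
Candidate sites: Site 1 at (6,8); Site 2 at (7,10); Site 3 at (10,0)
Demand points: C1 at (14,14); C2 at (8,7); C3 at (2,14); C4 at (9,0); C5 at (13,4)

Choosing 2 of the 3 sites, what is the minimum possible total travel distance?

Open {Site 2, Site 3}.
  C1→Site 2 7, C2→Site 2 3, C3→Site 2 5, C4→Site 3 1, C5→Site 3 4  ⇒ total 20.
Compare {Site 1, Site 3}: total 21.
Compare {Site 1, Site 2}: total 28.

20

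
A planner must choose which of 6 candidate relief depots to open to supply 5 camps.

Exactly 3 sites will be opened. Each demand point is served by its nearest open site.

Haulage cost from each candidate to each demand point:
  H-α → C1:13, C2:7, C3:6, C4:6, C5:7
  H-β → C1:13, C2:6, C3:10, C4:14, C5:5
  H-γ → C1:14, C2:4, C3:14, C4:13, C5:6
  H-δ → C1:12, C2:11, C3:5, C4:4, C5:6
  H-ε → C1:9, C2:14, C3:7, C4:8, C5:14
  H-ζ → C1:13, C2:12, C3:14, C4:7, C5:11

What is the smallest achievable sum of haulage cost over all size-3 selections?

28

Open {H-γ, H-δ, H-ε}.
  C1→H-ε 9, C2→H-γ 4, C3→H-δ 5, C4→H-δ 4, C5→H-γ 6  ⇒ total 28.
Compare {H-β, H-δ, H-ε}: total 29.
Compare {H-β, H-γ, H-δ}: total 30.
No size-3 selection does better; minimum is 28.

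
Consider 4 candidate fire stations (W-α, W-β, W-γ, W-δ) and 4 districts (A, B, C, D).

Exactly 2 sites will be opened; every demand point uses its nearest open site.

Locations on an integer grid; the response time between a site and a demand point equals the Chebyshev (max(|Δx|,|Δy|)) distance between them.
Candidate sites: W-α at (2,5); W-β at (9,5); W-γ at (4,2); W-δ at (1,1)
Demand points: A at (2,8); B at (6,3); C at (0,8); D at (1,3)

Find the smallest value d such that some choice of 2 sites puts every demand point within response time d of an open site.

3

Open {W-α, W-β}.
  Farthest demand point is A at response time 3 (to W-α); all others are ≤ 3.
With {W-α, W-γ} the worst case is 3.
With {W-α, W-δ} the worst case is 4.
No size-2 selection achieves below 3.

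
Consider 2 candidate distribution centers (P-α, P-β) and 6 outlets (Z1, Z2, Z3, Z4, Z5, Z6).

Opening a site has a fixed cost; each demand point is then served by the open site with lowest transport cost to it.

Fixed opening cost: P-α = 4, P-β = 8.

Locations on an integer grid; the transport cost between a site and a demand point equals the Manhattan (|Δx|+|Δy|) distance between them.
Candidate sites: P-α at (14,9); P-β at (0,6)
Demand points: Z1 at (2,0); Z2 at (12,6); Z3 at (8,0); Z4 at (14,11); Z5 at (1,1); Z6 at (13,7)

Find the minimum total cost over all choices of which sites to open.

Open {P-α, P-β}: assign each demand point to its cheapest open site.
  Z1→P-β 8, Z2→P-α 5, Z3→P-β 14, Z4→P-α 2, Z5→P-β 6, Z6→P-α 3
  transport cost 38, fixed 12 → total 50.
Compare {P-α}: transport cost 67 + fixed 4 = 71.
Compare {P-β}: transport cost 73 + fixed 8 = 81.

50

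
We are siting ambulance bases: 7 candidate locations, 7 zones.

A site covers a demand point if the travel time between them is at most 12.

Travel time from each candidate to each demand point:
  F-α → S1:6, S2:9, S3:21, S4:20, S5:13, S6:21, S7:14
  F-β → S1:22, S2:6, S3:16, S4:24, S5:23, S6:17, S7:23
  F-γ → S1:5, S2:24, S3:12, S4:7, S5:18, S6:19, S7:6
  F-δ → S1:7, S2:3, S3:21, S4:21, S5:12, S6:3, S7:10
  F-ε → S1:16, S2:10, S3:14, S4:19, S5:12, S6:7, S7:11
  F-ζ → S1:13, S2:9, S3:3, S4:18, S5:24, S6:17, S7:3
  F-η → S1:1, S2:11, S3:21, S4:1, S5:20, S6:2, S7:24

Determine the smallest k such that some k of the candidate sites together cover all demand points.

Coverage sets (demand points within 12 of each site):
  F-α: {S1, S2}
  F-β: {S2}
  F-γ: {S1, S3, S4, S7}
  F-δ: {S1, S2, S5, S6, S7}
  F-ε: {S2, S5, S6, S7}
  F-ζ: {S2, S3, S7}
  F-η: {S1, S2, S4, S6}
No single site covers all 7 demand points.
But {F-γ, F-δ} covers everything, so the minimum is 2.

2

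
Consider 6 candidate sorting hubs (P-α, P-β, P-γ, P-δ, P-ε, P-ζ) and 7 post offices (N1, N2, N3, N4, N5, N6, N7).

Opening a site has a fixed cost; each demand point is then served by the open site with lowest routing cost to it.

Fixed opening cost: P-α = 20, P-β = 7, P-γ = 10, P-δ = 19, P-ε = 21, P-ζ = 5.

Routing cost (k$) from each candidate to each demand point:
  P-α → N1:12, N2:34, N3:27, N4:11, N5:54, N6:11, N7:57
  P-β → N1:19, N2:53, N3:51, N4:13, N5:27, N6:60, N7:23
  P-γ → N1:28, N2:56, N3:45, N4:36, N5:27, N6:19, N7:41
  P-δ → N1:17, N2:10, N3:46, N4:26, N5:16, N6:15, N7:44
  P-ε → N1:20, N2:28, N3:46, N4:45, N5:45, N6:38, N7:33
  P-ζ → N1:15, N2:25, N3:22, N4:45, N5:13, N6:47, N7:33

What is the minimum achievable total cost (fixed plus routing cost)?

Open {P-β, P-δ, P-ζ}: assign each demand point to its cheapest open site.
  N1→P-ζ 15, N2→P-δ 10, N3→P-ζ 22, N4→P-β 13, N5→P-ζ 13, N6→P-δ 15, N7→P-β 23
  routing cost 111, fixed 31 → total 142.
Compare {P-α, P-β, P-ζ}: routing cost 117 + fixed 32 = 149.
Compare {P-α, P-ζ}: routing cost 127 + fixed 25 = 152.
Compare {P-β, P-γ, P-ζ}: routing cost 130 + fixed 22 = 152.
All other subsets cost ≥ 149. Minimum total cost: 142.

142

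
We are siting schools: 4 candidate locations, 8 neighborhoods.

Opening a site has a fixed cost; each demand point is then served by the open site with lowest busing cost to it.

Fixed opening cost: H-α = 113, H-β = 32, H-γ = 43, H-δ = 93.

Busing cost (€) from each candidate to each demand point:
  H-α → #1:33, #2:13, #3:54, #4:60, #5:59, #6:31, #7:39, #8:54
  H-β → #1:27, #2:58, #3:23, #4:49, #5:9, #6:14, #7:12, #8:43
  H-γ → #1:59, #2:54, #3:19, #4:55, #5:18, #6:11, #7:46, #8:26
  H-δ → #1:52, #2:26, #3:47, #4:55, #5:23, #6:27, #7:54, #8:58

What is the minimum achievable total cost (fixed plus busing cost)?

Open {H-β}: assign each demand point to its cheapest open site.
  #1→H-β 27, #2→H-β 58, #3→H-β 23, #4→H-β 49, #5→H-β 9, #6→H-β 14, #7→H-β 12, #8→H-β 43
  busing cost 235, fixed 32 → total 267.
Compare {H-β, H-γ}: busing cost 207 + fixed 75 = 282.
Compare {H-β, H-δ}: busing cost 203 + fixed 125 = 328.
Compare {H-γ}: busing cost 288 + fixed 43 = 331.
All other subsets cost ≥ 282. Minimum total cost: 267.

267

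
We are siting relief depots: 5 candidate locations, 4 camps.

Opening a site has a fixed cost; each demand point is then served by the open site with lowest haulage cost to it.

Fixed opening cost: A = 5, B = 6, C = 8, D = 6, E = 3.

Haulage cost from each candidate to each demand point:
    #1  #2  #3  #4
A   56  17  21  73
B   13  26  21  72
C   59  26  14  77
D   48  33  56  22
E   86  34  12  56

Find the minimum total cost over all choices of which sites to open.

Open {A, B, D, E}: assign each demand point to its cheapest open site.
  #1→B 13, #2→A 17, #3→E 12, #4→D 22
  haulage cost 64, fixed 20 → total 84.
Compare {B, D, E}: haulage cost 73 + fixed 15 = 88.
Compare {A, B, D}: haulage cost 73 + fixed 17 = 90.
Compare {A, B, C, D}: haulage cost 66 + fixed 25 = 91.
All other subsets cost ≥ 88. Minimum total cost: 84.

84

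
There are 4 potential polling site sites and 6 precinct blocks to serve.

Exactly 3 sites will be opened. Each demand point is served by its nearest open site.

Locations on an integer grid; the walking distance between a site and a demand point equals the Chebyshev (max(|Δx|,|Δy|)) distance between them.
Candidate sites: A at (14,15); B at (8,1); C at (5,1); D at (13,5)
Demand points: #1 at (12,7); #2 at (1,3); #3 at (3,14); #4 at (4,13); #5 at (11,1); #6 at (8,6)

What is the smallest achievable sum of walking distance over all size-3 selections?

Open {B, C, D}.
  #1→D 2, #2→C 4, #3→D 10, #4→D 9, #5→B 3, #6→B 5  ⇒ total 33.
Compare {A, C, D}: total 34.
Compare {A, B, D}: total 36.
No size-3 selection does better; minimum is 33.

33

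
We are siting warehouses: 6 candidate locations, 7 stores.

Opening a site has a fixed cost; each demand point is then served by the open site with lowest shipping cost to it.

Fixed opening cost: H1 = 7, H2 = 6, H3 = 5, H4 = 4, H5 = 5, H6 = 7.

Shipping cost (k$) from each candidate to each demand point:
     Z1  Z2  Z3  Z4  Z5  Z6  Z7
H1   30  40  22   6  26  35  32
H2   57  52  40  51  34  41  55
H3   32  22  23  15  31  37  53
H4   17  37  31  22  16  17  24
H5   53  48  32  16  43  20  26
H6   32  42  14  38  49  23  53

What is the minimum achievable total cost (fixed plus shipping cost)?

Open {H1, H3, H4, H6}: assign each demand point to its cheapest open site.
  Z1→H4 17, Z2→H3 22, Z3→H6 14, Z4→H1 6, Z5→H4 16, Z6→H4 17, Z7→H4 24
  shipping cost 116, fixed 23 → total 139.
Compare {H1, H3, H4}: shipping cost 124 + fixed 16 = 140.
Compare {H3, H4, H6}: shipping cost 125 + fixed 16 = 141.
Compare {H3, H4}: shipping cost 134 + fixed 9 = 143.
All other subsets cost ≥ 140. Minimum total cost: 139.

139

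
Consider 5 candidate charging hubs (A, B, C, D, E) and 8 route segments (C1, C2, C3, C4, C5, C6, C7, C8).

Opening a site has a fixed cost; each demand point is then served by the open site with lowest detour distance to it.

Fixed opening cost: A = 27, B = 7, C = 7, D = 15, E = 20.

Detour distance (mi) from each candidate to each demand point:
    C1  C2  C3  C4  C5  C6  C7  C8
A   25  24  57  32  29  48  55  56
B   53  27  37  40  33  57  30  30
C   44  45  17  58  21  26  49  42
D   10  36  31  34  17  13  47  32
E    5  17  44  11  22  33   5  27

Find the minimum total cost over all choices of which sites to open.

154

Open {C, D, E}: assign each demand point to its cheapest open site.
  C1→E 5, C2→E 17, C3→C 17, C4→E 11, C5→D 17, C6→D 13, C7→E 5, C8→E 27
  detour distance 112, fixed 42 → total 154.
Compare {C, E}: detour distance 129 + fixed 27 = 156.
Compare {D, E}: detour distance 126 + fixed 35 = 161.
Compare {B, C, D, E}: detour distance 112 + fixed 49 = 161.
All other subsets cost ≥ 156. Minimum total cost: 154.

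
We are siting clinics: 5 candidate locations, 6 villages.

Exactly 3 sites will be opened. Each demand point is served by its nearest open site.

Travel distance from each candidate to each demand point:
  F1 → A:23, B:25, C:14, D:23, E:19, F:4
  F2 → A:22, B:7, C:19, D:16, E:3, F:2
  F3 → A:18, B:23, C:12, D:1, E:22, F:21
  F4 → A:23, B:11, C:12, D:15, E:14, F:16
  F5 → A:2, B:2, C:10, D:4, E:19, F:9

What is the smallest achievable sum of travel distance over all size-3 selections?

Open {F2, F3, F5}.
  A→F5 2, B→F5 2, C→F5 10, D→F3 1, E→F2 3, F→F2 2  ⇒ total 20.
Compare {F1, F2, F5}: total 23.
Compare {F2, F4, F5}: total 23.
No size-3 selection does better; minimum is 20.

20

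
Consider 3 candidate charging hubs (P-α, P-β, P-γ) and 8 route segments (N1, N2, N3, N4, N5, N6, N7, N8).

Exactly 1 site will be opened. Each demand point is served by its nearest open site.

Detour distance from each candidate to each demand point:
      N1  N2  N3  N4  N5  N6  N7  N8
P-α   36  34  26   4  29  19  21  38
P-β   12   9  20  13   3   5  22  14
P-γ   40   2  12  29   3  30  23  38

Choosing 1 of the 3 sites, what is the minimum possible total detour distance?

98

Open {P-β}.
  N1→P-β 12, N2→P-β 9, N3→P-β 20, N4→P-β 13, N5→P-β 3, N6→P-β 5, N7→P-β 22, N8→P-β 14  ⇒ total 98.
Compare {P-γ}: total 177.
Compare {P-α}: total 207.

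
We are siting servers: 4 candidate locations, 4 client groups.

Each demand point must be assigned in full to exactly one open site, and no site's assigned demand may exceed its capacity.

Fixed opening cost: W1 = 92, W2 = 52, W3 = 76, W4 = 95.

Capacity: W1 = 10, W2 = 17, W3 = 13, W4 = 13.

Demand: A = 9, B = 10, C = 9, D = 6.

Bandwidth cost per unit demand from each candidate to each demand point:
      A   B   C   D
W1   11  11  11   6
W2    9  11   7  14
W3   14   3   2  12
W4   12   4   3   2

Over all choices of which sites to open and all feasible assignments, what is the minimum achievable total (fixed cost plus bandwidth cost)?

Open {W2, W3, W4}; cheapest assignment that respects the capacities:
  W2 (cap 17, load 15): A, D — cost 9×9 + 6×14 = 165
  W3 (cap 13, load 10): B — cost 10×3 = 30
  W4 (cap 13, load 9): C — cost 9×3 = 27
  Shipping 222, fixed 223 → total 445.
  Any other capacity-feasible assignment to {W2, W3, W4} ships for at least 222.
Compare {W1, W2, W3, W4}: its best feasible assignment gives total 489.
Compare {W1, W2, W3}: its best feasible assignment gives total 496.
Every other set of open sites that can feasibly serve all demand totals ≥ 489 even under its best assignment. Minimum: 445.

445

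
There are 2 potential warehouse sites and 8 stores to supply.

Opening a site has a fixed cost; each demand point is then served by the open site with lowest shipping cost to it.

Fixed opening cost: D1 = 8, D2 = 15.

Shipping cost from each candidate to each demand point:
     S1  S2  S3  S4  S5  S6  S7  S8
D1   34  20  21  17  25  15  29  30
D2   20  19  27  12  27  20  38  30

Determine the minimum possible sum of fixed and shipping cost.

194

Open {D1, D2}: assign each demand point to its cheapest open site.
  S1→D2 20, S2→D2 19, S3→D1 21, S4→D2 12, S5→D1 25, S6→D1 15, S7→D1 29, S8→D1 30
  shipping cost 171, fixed 23 → total 194.
Compare {D1}: shipping cost 191 + fixed 8 = 199.
Compare {D2}: shipping cost 193 + fixed 15 = 208.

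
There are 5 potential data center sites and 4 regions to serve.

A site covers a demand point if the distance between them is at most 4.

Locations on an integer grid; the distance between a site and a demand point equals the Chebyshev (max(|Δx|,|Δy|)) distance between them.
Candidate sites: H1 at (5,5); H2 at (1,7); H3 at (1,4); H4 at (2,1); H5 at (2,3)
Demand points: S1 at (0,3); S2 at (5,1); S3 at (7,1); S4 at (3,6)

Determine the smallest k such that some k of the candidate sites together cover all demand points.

Coverage sets (demand points within 4 of each site):
  H1: {S2, S3, S4}
  H2: {S1, S4}
  H3: {S1, S2, S4}
  H4: {S1, S2}
  H5: {S1, S2, S4}
No single site covers all 4 demand points.
But {H1, H2} covers everything, so the minimum is 2.

2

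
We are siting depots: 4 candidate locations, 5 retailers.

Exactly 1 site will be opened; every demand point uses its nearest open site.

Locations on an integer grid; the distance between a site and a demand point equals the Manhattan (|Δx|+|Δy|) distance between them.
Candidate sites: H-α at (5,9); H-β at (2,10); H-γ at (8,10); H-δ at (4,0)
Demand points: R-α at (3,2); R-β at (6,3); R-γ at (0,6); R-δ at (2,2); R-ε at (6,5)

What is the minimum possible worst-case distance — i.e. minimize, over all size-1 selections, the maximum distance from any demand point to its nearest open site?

Open {H-α}.
  Farthest demand point is R-δ at distance 10 (to H-α); all others are ≤ 10.
With {H-δ} the worst case is 10.
With {H-β} the worst case is 11.
No size-1 selection achieves below 10.

10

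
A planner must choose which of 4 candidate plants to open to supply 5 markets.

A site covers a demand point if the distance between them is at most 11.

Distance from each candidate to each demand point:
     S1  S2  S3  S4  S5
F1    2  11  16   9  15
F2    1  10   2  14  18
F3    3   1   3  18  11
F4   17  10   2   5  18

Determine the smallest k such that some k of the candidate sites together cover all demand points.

2

Coverage sets (demand points within 11 of each site):
  F1: {S1, S2, S4}
  F2: {S1, S2, S3}
  F3: {S1, S2, S3, S5}
  F4: {S2, S3, S4}
No single site covers all 5 demand points.
But {F1, F3} covers everything, so the minimum is 2.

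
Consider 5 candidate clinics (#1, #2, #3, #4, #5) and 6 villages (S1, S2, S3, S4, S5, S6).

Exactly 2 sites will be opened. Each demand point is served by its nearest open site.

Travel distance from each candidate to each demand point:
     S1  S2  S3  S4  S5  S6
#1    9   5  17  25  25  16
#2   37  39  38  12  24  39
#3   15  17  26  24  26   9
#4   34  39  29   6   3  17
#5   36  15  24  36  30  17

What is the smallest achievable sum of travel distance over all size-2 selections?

56

Open {#1, #4}.
  S1→#1 9, S2→#1 5, S3→#1 17, S4→#4 6, S5→#4 3, S6→#1 16  ⇒ total 56.
Compare {#3, #4}: total 76.
Compare {#1, #2}: total 83.
No size-2 selection does better; minimum is 56.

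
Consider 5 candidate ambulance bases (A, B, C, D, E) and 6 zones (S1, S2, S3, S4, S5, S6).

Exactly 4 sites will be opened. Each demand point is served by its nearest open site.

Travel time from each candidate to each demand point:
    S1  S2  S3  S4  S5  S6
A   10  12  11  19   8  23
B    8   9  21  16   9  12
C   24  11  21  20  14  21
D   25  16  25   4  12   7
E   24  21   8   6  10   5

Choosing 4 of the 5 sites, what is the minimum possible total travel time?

Open {A, B, D, E}.
  S1→B 8, S2→B 9, S3→E 8, S4→D 4, S5→A 8, S6→E 5  ⇒ total 42.
Compare {B, C, D, E}: total 43.
Compare {A, B, C, E}: total 44.
No size-4 selection does better; minimum is 42.

42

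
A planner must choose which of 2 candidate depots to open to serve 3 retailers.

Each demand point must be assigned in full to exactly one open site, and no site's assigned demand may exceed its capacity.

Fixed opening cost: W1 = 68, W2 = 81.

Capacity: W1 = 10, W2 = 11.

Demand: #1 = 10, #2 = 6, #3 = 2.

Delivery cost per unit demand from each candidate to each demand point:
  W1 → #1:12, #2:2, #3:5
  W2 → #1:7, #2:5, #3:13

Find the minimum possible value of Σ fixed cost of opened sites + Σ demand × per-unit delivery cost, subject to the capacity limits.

Open {W1, W2}; cheapest assignment that respects the capacities:
  W1 (cap 10, load 8): #2, #3 — cost 6×2 + 2×5 = 22
  W2 (cap 11, load 10): #1 — cost 10×7 = 70
  Shipping 92, fixed 149 → total 241.
  Any other capacity-feasible assignment to {W1, W2} ships for at least 92.
Total demand is 18 and no other set of sites has combined capacity ≥ 18, so {W1, W2} is the only feasible choice of open sites. Minimum: 241.

241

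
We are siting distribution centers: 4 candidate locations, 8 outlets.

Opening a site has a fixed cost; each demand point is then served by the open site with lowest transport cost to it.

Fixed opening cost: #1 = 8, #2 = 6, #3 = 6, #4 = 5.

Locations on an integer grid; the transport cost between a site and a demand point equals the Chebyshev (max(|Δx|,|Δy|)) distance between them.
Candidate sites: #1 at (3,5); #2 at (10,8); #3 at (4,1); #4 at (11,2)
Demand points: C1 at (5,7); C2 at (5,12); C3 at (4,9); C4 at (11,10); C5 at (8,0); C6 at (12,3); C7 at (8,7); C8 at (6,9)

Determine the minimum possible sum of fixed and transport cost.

39

Open {#2, #4}: assign each demand point to its cheapest open site.
  C1→#2 5, C2→#2 5, C3→#2 6, C4→#2 2, C5→#4 3, C6→#4 1, C7→#2 2, C8→#2 4
  transport cost 28, fixed 11 → total 39.
Compare {#1, #2, #4}: transport cost 23 + fixed 19 = 42.
Compare {#2}: transport cost 37 + fixed 6 = 43.
Compare {#1, #2}: transport cost 29 + fixed 14 = 43.
All other subsets cost ≥ 42. Minimum total cost: 39.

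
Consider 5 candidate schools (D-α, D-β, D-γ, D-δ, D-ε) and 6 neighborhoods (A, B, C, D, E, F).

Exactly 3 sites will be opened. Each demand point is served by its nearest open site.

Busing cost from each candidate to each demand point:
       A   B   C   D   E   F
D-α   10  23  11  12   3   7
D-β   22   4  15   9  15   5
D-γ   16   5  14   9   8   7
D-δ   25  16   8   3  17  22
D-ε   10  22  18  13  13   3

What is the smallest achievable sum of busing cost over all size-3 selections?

33

Open {D-α, D-β, D-δ}.
  A→D-α 10, B→D-β 4, C→D-δ 8, D→D-δ 3, E→D-α 3, F→D-β 5  ⇒ total 33.
Compare {D-α, D-γ, D-δ}: total 36.
Compare {D-γ, D-δ, D-ε}: total 37.
No size-3 selection does better; minimum is 33.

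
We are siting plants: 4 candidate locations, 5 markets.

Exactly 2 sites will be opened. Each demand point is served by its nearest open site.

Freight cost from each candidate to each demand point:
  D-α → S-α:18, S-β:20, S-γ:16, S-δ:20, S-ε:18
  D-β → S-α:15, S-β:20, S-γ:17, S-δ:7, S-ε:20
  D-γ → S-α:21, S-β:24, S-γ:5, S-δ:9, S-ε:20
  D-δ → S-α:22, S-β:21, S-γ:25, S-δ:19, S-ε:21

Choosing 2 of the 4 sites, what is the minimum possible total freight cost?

67

Open {D-β, D-γ}.
  S-α→D-β 15, S-β→D-β 20, S-γ→D-γ 5, S-δ→D-β 7, S-ε→D-β 20  ⇒ total 67.
Compare {D-α, D-γ}: total 70.
Compare {D-α, D-β}: total 76.
No size-2 selection does better; minimum is 67.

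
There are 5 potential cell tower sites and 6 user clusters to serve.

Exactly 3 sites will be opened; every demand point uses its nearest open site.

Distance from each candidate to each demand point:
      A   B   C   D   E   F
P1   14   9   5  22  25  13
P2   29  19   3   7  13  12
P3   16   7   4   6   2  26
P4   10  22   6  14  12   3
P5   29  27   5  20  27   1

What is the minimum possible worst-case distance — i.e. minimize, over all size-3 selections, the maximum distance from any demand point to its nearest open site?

Open {P1, P3, P4}.
  Farthest demand point is A at distance 10 (to P4); all others are ≤ 10.
With {P2, P3, P4} the worst case is 10.
With {P3, P4, P5} the worst case is 10.
No size-3 selection achieves below 10.

10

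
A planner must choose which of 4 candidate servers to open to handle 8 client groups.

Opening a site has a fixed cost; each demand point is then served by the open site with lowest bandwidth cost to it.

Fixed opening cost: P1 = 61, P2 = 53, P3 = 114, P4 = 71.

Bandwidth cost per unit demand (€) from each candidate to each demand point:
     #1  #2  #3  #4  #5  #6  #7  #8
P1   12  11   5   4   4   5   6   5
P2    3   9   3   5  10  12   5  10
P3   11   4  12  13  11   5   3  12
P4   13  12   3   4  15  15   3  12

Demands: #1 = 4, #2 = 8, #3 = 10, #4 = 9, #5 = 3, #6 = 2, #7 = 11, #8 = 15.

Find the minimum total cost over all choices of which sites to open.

Open {P1, P2}: assign each demand point to its cheapest open site.
  #1→P2 4×3=12, #2→P2 8×9=72, #3→P2 10×3=30, #4→P1 9×4=36, #5→P1 3×4=12, #6→P1 2×5=10, #7→P2 11×5=55, #8→P1 15×5=75
  bandwidth cost 302, fixed 114 → total 416.
Compare {P1}: bandwidth cost 385 + fixed 61 = 446.
Compare {P1, P4}: bandwidth cost 332 + fixed 132 = 464.
Compare {P1, P2, P4}: bandwidth cost 280 + fixed 185 = 465.
All other subsets cost ≥ 446. Minimum total cost: 416.

416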